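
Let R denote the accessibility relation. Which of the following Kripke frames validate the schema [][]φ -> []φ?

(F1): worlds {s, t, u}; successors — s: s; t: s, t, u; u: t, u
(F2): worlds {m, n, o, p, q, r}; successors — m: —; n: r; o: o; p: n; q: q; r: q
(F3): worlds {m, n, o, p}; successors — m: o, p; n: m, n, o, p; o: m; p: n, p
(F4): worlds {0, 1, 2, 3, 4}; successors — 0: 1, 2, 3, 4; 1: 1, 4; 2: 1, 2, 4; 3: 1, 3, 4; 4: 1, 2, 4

The schema corresponds to density: forall x forall y (Rxy -> exists z (Rxz & Rzy)).
(F1): holds.
(F2): fails — Rnr but no z with Rnz and Rzr.
(F3): fails — Rom but no z with Roz and Rzm.
(F4): holds.

(F1), (F4)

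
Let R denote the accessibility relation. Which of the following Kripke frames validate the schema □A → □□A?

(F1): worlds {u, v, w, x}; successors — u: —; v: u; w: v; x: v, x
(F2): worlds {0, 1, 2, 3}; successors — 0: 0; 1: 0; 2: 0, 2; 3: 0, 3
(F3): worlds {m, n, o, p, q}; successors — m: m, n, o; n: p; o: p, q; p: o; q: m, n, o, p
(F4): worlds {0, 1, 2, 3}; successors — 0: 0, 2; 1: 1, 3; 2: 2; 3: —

(F2), (F4)

The schema corresponds to transitivity: ∀x ∀y ∀z (Rxy ∧ Ryz → Rxz).
(F1): fails — Rxv and Rvu but not Rxu.
(F2): holds.
(F3): fails — Rop and Rpo but not Roo.
(F4): holds.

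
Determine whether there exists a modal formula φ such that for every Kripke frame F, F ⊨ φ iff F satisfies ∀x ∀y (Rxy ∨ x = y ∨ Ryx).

Not modally definable

Modal frame validity is preserved under disjoint unions.
Take 2 disjoint single-world reflexive frames: each is trivially connected, but their disjoint union has 2 worlds with no edge between distinct components, so it is not connected.
So the class is not modally definable.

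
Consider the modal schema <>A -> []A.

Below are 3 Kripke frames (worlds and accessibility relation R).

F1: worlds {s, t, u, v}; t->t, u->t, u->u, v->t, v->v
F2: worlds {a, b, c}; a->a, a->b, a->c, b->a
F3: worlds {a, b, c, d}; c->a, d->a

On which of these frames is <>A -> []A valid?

F3

The schema corresponds to partial functionality: forall x forall y forall z (Rxy & Rxz -> y = z).
F1: fails — u sees both t and u.
F2: fails — a sees both a and b.
F3: ✓.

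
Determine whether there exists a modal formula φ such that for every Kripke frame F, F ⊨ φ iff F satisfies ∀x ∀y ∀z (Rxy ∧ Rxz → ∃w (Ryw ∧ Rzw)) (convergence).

Yes: it is convergence, defined by the .2 schema ◇□q → □◇q.
Suppose ◇□q→□◇q is valid. Take Rxy, Rxz and set V(q)={w : Ryw}. Then □q at y so ◇□q at x, so □◇q at x, so ◇q at z, giving w with Rzw and Ryw.

Yes — defined by ◇□q → □◇q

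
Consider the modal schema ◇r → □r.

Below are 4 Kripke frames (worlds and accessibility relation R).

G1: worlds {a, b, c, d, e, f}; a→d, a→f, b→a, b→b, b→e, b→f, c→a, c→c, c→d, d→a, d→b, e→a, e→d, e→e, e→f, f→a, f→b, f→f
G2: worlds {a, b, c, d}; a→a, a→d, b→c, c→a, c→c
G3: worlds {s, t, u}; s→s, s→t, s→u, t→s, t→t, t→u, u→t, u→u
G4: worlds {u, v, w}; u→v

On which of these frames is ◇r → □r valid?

Frame correspondent (Sahlqvist): ∀x ∀y ∀z (Rxy ∧ Rxz → y = z) — i.e. partial functionality.
G1: fails — a sees both d and f.
G2: fails — a sees both a and d.
G3: fails — s sees both s and t.
G4: holds.

G4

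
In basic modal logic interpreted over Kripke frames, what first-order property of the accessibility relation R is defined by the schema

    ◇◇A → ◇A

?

This is frame-equivalent to □A → □□A (substitute ¬A for A and contrapose).
Suppose □A→□□A is valid. Take Rxy, Ryz and set V(A)={w : Rxw}. Then □A at x, so □□A at x, so □A at y, so A at z, i.e. Rxz.
Conversely, on a frame with transitivity the schema holds at every world under every valuation.
So the correspondent is transitivity.

transitivity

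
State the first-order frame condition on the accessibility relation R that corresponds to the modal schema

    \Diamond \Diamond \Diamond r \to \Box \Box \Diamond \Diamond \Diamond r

This is a Sahlqvist (Geach-type) schema ◇^3□^0r → □^2◇^3r.
First-order correspondent: \forall x \forall y \forall z ((x R^3 y \wedge x R^2 z) \to \exists w (y = w \wedge z R^3 w)).

\forall x \forall y \forall z ((x R^3 y \wedge x R^2 z) \to \exists w (y = w \wedge z R^3 w))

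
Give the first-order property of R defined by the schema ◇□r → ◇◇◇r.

This is a Sahlqvist (Geach-type) schema ◇^1□^1r → □^0◇^3r.
Minimal-valuation argument: fix x; take any y with xR^1y and any z with xR^0z. Set V(r) to the set of worlds R-reachable from y in exactly 1 step. Then □^1r holds at y, so the antecedent holds at x; validity forces ◇^3r at z, giving a w with zR^3w and yR^1w.
First-order correspondent: ∀x ∀y (xRy → ∃w (yRw ∧ xR³w)).

∀x ∀y (xRy → ∃w (yRw ∧ xR³w))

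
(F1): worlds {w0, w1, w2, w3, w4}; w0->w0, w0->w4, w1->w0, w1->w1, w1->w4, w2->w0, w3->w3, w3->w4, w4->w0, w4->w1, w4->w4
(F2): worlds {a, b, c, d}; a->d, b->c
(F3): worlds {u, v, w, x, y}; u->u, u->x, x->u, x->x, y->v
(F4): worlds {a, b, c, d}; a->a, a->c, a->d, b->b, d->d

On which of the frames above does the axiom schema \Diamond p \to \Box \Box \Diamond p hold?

Frame correspondent (Sahlqvist): \forall x \forall y \forall z ((xRy \wedge x R^2 z) \to \exists w (y = w \wedge zRw)) — i.e. a generalized confluence (Geach) condition.
(F1): fails — w1Rw1, w1R²w0 but no w with w1=w and w0Rw.
(F2): condition met.
(F3): condition met.
(F4): fails — aRa, aR²c but no w with a=w and cRw.

(F2), (F3)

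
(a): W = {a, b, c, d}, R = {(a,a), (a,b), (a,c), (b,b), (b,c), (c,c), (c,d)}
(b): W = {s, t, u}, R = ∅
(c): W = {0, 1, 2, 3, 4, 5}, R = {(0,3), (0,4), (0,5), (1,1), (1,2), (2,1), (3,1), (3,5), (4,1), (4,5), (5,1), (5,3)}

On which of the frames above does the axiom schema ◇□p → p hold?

(b)

The schema corresponds to symmetry: ∀x ∀y (Rxy → Ryx).
(a): fails — Rbc but not Rcb.
(b): satisfies the condition.
(c): fails — R51 but not R15.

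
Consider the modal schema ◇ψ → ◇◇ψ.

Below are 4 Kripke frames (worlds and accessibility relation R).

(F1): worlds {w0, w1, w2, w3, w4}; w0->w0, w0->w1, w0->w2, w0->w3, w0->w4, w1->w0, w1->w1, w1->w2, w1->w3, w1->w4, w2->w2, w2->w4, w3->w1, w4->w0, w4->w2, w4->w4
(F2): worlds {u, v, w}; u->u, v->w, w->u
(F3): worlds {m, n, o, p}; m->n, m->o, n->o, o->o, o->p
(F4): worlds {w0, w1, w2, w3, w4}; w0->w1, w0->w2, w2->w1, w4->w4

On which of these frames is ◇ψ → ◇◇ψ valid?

(F1)

Frame correspondent (Sahlqvist): ∀x ∀y (xRy → ∃w (y = w ∧ xR²w)) — i.e. a generalized confluence (Geach) condition.
(F1): ✓.
(F2): fails — vRw but no t with w=t and vR²t.
(F3): fails — mRn but no w with n=w and mR²w.
(F4): fails — w0Rw2 but no w with w2=w and w0R²w.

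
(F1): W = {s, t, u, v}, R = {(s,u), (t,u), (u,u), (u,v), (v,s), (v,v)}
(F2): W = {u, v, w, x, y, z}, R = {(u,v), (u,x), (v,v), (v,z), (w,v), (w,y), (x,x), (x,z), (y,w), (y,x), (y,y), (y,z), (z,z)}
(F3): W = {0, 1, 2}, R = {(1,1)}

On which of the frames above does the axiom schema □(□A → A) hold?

(F3)

Frame correspondent (Sahlqvist): ∀x ∀y (Rxy → Ryy) — i.e. shift-reflexivity.
(F1): fails — Rvs but not Rss.
(F2): fails — Ryw but not Rww.
(F3): condition met.
Valid on: (F3).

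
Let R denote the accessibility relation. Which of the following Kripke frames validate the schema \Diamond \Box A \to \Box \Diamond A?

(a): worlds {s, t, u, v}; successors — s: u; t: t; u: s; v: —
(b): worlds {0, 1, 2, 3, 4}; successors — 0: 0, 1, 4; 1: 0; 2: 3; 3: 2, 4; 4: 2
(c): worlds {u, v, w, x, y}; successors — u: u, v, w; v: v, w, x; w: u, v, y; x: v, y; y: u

(a)

This is the axiom for convergence; its first-order frame correspondent is \forall x \forall y \forall z (Rxy \wedge Rxz \to \exists w (Ryw \wedge Rzw)).
(a): satisfies the condition.
(b): fails — R00 and R04 but 0 and 4 have no common successor.
(c): fails — Rwy and Rwv but y and v have no common successor.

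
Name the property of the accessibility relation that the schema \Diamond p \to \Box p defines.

Suppose ◇p→□p is valid. Take Rxy, Rxz and set V(p)={y}. Then ◇p at x, so □p at x, so p at z, i.e. z=y.
The converse is a direct semantic check.
So the correspondent is partial functionality.

partial functionality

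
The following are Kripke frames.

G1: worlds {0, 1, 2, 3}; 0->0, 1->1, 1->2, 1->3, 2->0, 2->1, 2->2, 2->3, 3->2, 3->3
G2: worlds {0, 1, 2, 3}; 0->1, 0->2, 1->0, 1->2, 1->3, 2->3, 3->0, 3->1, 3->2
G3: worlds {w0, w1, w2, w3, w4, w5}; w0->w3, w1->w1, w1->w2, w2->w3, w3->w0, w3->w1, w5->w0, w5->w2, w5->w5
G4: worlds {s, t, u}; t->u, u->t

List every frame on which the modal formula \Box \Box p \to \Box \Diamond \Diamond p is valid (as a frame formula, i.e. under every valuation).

This is the axiom for a generalized confluence (Geach) condition; its first-order frame correspondent is \forall x \forall z (xRz \to \exists w (x R^2 w \wedge z R^2 w)).
G1: satisfies the condition.
G2: satisfies the condition.
G3: satisfies the condition.
G4: fails — tRu but no w with tR²w and uR²w.
Valid on: G1, G2, G3.

G1, G2, G3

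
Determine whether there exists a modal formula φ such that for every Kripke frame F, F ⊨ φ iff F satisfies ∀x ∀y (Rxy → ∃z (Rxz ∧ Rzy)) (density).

Definable; □□p → □p defines it

The condition is density. A defining modal formula is □□p → □p.
Suppose □□p→□p is valid. Take Rxy and set V(p)={w : xR²w}. Then □□p at x, so □p at x, so p at y, i.e. ∃z(Rxz∧Rzy).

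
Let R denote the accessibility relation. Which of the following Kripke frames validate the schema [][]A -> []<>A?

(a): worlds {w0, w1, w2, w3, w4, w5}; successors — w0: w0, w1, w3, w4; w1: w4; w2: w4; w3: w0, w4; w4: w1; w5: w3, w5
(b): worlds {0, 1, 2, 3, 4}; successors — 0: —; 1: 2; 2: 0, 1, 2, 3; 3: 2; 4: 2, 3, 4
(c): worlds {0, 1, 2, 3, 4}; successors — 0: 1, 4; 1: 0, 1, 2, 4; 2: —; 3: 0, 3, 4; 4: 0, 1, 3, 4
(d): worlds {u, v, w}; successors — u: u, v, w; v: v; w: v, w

The schema corresponds to a generalized confluence (Geach) condition: forall x forall z (xRz -> exists w (x R^2 w & zRw)).
(a): condition met.
(b): fails — 2R0 but no w with 2R²w and 0Rw.
(c): fails — 1R2 but no w with 1R²w and 2Rw.
(d): condition met.
Valid on: (a), (d).

(a), (d)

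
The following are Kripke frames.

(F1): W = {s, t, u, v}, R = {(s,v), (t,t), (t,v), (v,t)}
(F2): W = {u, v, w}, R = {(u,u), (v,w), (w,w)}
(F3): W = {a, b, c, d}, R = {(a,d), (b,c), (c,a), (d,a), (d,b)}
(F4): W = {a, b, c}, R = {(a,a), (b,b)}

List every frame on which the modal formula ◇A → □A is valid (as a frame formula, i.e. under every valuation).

(F2), (F4)

Frame correspondent (Sahlqvist): ∀x ∀y ∀z (Rxy ∧ Rxz → y = z) — i.e. partial functionality.
(F1): fails — t sees both t and v.
(F2): satisfies the condition.
(F3): fails — d sees both a and b.
(F4): satisfies the condition.
Valid on: (F2), (F4).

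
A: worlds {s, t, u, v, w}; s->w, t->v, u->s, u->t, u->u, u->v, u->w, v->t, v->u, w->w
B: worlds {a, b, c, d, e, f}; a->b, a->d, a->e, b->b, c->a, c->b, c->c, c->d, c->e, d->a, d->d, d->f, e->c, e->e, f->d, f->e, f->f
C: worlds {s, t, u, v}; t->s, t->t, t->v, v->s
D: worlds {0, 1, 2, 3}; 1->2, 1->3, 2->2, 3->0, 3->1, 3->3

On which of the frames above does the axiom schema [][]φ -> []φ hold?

This is the axiom for density; its first-order frame correspondent is forall x forall y (Rxy -> exists z (Rxz & Rzy)).
A: fails — Rtv but no z with Rtz and Rzv.
B: ✓.
C: fails — Rvs but no z with Rvz and Rzs.
D: ✓.

B, D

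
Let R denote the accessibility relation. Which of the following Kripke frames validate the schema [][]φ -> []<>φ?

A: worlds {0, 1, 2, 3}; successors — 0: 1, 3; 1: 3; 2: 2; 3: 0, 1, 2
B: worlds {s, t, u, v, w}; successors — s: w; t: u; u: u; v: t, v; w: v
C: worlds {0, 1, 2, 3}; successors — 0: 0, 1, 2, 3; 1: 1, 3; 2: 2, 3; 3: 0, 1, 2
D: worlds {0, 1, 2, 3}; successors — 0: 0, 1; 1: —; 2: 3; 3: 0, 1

Frame correspondent (Sahlqvist): forall x forall z (xRz -> exists w (x R^2 w & zRw)) — i.e. a generalized confluence (Geach) condition.
A: condition met.
B: condition met.
C: condition met.
D: fails — 0R1 but no w with 0R²w and 1Rw.

A, B, C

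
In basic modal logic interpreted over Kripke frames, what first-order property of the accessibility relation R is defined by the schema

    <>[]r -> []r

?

Replacing r by ¬r and contraposing gives the equivalent schema ◇r → □◇r.
Suppose ◇r→□◇r is valid. Take Rxy, Rxz and set V(r)={y}. Then ◇r at x, so □◇r at x, so ◇r at z, so some w with Rzw has r; w=y, i.e. Rzy. By symmetry of the argument, Ryz.

the Euclidean property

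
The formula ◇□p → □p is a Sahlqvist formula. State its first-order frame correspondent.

The Euclidean property

This is frame-equivalent to ◇p → □◇p (substitute ¬p for p and contrapose).
Suppose ◇p→□◇p is valid. Take Rxy, Rxz and set V(p)={y}. Then ◇p at x, so □◇p at x, so ◇p at z, so some w with Rzw has p; w=y, i.e. Rzy. By symmetry of the argument, Ryz.
The converse is a direct semantic check.
So the correspondent is the Euclidean property.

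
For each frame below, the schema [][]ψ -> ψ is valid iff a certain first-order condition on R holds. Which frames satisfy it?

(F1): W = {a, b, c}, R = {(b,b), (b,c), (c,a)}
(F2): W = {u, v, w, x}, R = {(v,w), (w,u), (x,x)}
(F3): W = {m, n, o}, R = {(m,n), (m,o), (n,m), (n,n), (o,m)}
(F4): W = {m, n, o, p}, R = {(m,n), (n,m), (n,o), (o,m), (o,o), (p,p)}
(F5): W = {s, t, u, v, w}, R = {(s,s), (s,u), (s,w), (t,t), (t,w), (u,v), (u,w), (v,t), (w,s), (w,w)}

(F3), (F4)

This is the axiom for a generalized confluence (Geach) condition; its first-order frame correspondent is forall x exists w (x R^2 w & x = w).
(F1): fails — at a but no w with aR²w and a=w.
(F2): fails — at u but no t with uR²t and u=t.
(F3): condition met.
(F4): condition met.
(F5): fails — at u but no w* with uR²w* and u=w*.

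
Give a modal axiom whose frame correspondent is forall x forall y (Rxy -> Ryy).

A defining formula is □(□r → r) (the T□ axiom).

□(□r → r)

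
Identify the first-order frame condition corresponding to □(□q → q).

Suppose □(□q→q) is valid. Take Rxy and set V(q)={w : Ryw}. Then at y, □q holds; since □(□q→q) at x, □q→q at y, so q at y, i.e. Ryy.
Conversely, on a frame with shift-reflexivity the schema holds at every world under every valuation.
So the correspondent is shift-reflexivity.

shift-reflexivity: ∀x ∀y (Rxy → Ryy)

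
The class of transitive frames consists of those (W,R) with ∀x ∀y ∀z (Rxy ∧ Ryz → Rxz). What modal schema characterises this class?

The condition is transitivity. The 4 schema □r → □□r defines it.
Suppose □r→□□r is valid. Take Rxy, Ryz and set V(r)={w : Rxw}. Then □r at x, so □□r at x, so □r at y, so r at z, i.e. Rxz.

□r → □□r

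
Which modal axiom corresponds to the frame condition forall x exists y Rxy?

A defining formula is □p → ◇p (the D axiom).
Suppose □p→◇p is valid. At any x set V(p)=W. Then □p at x, so ◇p at x, so x has a successor.

□p → ◇p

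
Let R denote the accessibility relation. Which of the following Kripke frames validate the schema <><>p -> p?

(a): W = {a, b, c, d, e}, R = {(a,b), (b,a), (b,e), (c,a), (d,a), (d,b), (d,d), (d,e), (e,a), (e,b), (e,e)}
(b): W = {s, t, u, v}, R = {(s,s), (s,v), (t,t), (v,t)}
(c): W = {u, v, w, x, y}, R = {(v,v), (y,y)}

(c)

The schema corresponds to a generalized confluence (Geach) condition: forall x forall y (x R^2 y -> exists w (y = w & x = w)).
(a): fails — aR²e but e ≠ a.
(b): fails — sR²t but t ≠ s.
(c): satisfies the condition.
Valid on: (c).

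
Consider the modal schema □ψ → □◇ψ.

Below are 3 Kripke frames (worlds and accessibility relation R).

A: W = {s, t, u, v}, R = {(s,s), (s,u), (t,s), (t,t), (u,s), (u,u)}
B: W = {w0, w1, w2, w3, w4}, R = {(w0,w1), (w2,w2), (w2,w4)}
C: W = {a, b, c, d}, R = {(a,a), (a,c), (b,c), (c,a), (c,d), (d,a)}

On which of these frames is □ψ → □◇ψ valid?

A

This is the axiom for a generalized confluence (Geach) condition; its first-order frame correspondent is ∀x ∀z (xRz → ∃w (xRw ∧ zRw)).
A: condition met.
B: fails — w0Rw1 but no w with w0Rw and w1Rw.
C: fails — bRc but no w with bRw and cRw.
Valid on: A.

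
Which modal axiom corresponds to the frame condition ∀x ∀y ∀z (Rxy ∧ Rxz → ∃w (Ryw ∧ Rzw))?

◇□p → □◇p

The condition is convergence. The .2 schema ◇□p → □◇p defines it.
Suppose ◇□p→□◇p is valid. Take Rxy, Rxz and set V(p)={w : Ryw}. Then □p at y so ◇□p at x, so □◇p at x, so ◇p at z, giving w with Rzw and Ryw.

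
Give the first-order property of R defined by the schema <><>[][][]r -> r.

forall x forall y (x R^2 y -> exists w (y R^3 w & x = w))

This is a Sahlqvist (Geach-type) schema ◇^2□^3r → □^0◇^0r.
Minimal-valuation argument: fix x; take any y with xR^2y and any z with xR^0z. Set V(r) to the set of worlds R-reachable from y in exactly 3 steps. Then □^3r holds at y, so the antecedent holds at x; validity forces ◇^0r at z, giving a w with zR^0w and yR^3w.
First-order correspondent: forall x forall y (x R^2 y -> exists w (y R^3 w & x = w)).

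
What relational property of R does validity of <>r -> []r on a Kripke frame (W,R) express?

partial functionality

Suppose ◇r→□r is valid. Take Rxy, Rxz and set V(r)={y}. Then ◇r at x, so □r at x, so r at z, i.e. z=y.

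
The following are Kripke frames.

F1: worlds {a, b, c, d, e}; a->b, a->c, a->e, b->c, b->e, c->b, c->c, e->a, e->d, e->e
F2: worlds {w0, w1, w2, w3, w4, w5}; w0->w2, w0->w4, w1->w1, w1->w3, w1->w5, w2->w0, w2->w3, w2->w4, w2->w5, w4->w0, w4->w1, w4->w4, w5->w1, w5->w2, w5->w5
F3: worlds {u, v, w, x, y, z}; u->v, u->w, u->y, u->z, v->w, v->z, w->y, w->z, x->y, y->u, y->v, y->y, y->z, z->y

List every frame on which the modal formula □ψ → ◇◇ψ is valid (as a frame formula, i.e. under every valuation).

F3

Frame correspondent (Sahlqvist): ∀x ∃w (xRw ∧ xR²w) — i.e. a generalized confluence (Geach) condition.
F1: fails — at d but no w with dRw and dR²w.
F2: fails — at w3 but no w with w3Rw and w3R²w.
F3: satisfies the condition.
Valid on: F3.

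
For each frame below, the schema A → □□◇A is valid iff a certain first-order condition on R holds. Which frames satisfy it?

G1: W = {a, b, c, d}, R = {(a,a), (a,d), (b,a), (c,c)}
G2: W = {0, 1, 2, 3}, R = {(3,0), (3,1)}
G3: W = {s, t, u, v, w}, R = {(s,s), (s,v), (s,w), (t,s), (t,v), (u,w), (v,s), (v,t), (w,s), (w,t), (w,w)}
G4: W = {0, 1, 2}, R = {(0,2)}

Frame correspondent (Sahlqvist): ∀x ∀z (xR²z → ∃w (x = w ∧ zRw)) — i.e. a generalized confluence (Geach) condition.
G1: fails — aR²d but no w with a=w and dRw.
G2: satisfies the condition.
G3: fails — tR²s but no w* with t=w* and sRw*.
G4: satisfies the condition.

G2, G4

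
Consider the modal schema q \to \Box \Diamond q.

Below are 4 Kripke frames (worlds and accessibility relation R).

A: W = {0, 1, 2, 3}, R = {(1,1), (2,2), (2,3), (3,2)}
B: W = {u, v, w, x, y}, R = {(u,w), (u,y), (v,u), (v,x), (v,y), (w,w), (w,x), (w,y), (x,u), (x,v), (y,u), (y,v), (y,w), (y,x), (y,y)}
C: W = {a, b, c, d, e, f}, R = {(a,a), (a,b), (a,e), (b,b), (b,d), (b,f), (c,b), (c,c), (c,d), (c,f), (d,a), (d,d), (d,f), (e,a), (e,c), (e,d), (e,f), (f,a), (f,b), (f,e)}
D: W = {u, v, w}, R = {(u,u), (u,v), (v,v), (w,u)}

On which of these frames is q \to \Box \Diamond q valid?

Frame correspondent (Sahlqvist): \forall x \forall y (Rxy \to Ryx) — i.e. symmetry.
A: satisfies the condition.
B: fails — Ryx but not Rxy.
C: fails — Rcd but not Rdc.
D: fails — Ruv but not Rvu.

A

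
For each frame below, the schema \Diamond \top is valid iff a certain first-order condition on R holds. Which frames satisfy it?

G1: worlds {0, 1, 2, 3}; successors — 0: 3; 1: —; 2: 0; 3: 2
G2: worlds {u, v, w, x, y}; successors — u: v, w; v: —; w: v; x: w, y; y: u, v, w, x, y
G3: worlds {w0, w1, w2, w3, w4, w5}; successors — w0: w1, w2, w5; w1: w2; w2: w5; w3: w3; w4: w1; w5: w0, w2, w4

Frame correspondent (Sahlqvist): \forall x \exists y Rxy — i.e. seriality.
G1: fails — world 1 has no successor.
G2: fails — world v has no successor.
G3: satisfies the condition.

G3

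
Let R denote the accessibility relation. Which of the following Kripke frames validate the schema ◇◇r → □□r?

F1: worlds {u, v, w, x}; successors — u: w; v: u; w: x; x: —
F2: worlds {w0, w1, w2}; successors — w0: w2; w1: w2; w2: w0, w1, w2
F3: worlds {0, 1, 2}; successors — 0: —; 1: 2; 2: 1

This is the axiom for a generalized confluence (Geach) condition; its first-order frame correspondent is ∀x ∀y ∀z ((xR²y ∧ xR²z) → ∃w (y = w ∧ z = w)).
F1: ✓.
F2: fails — w0R²w0, w0R²w1 but w0 ≠ w1.
F3: ✓.

F1, F3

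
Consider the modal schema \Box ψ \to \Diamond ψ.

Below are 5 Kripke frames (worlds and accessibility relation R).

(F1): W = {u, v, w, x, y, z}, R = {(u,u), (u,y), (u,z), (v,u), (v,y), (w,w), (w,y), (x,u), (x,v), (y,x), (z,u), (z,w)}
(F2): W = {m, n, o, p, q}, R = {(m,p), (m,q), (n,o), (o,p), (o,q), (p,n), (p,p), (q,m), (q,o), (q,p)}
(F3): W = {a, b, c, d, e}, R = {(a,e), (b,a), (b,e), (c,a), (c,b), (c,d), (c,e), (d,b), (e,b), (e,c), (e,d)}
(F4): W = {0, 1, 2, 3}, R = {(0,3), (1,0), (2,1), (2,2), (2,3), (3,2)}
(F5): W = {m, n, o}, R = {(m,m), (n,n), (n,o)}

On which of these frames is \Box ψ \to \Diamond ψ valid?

(F1), (F2), (F3), (F4)

The schema corresponds to seriality: \forall x \exists y Rxy.
(F1): holds.
(F2): holds.
(F3): holds.
(F4): holds.
(F5): fails — world o has no successor.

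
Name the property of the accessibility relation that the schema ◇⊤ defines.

seriality: ∀x ∃y Rxy

◇⊤ holds at w iff w has a successor, so frame-validity of ◇⊤ is exactly seriality. Equivalently via □p → ◇p:
Suppose □p→◇p is valid. At any x set V(p)=W. Then □p at x, so ◇p at x, so x has a successor.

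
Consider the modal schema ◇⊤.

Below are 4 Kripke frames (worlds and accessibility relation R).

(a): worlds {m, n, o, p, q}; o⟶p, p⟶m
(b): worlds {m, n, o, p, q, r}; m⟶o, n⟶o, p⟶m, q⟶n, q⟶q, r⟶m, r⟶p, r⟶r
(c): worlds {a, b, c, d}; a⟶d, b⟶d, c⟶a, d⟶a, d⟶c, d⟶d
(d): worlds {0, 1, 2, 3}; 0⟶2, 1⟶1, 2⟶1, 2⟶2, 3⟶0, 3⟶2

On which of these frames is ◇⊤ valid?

(c), (d)

This is the axiom for seriality; its first-order frame correspondent is ∀x ∃y Rxy.
(a): fails — world m has no successor.
(b): fails — world o has no successor.
(c): satisfies the condition.
(d): satisfies the condition.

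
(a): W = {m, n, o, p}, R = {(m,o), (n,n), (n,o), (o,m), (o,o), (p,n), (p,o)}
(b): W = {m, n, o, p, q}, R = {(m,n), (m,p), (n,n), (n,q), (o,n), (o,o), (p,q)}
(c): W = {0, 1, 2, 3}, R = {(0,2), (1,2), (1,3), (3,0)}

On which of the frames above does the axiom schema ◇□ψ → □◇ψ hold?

(a)

The schema corresponds to convergence: ∀x ∀y ∀z (Rxy ∧ Rxz → ∃w (Ryw ∧ Rzw)).
(a): condition met.
(b): fails — Rnn and Rnq but n and q have no common successor.
(c): fails — R02 and R02 but 2 and 2 have no common successor.
Valid on: (a).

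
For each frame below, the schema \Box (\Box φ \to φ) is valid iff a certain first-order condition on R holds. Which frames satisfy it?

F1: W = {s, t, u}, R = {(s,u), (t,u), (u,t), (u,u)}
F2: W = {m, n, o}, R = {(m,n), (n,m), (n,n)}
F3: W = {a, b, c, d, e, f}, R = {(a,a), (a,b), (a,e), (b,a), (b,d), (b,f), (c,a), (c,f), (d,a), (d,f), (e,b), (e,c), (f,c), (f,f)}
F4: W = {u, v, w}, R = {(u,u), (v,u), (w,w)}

F4

The schema corresponds to shift-reflexivity: \forall x \forall y (Rxy \to Ryy).
F1: fails — Rut but not Rtt.
F2: fails — Rnm but not Rmm.
F3: fails — Reb but not Rbb.
F4: ✓.
Valid on: F4.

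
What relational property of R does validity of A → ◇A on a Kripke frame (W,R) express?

Reflexivity

This is frame-equivalent to □A → A (substitute ¬A for A and contrapose).
Suppose □A→A is valid. At any x set V(A)={w : Rxw}. Then □A holds at x, so A holds at x, i.e. Rxx.
Conversely, any frame satisfying ∀x Rxx validates the schema.
So the correspondent is reflexivity.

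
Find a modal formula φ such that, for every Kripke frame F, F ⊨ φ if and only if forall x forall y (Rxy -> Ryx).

The condition is symmetry. The B schema ψ → □◇ψ defines it.
Suppose ψ→□◇ψ is valid. Take Rxy and set V(ψ)={x}. Then ψ at x, so □◇ψ at x, so ◇ψ at y, so some z with Ryz has ψ; z=x, i.e. Ryx.

ψ → □◇ψ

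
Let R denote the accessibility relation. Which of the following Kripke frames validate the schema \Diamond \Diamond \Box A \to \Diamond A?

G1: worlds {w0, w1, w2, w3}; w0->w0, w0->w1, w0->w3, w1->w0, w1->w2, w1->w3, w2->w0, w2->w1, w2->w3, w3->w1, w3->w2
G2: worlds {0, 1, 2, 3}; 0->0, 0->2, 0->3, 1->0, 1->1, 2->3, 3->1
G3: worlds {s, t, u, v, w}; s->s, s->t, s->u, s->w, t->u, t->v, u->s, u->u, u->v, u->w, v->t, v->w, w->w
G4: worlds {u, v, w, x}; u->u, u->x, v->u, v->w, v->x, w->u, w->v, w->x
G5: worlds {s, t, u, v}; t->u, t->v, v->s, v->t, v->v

Frame correspondent (Sahlqvist): \forall x \forall y (x R^2 y \to \exists w (yRw \wedge xRw)) — i.e. a generalized confluence (Geach) condition.
G1: ✓.
G2: fails — 0R²3 but no w with 3Rw and 0Rw.
G3: fails — tR²v but no w* with vRw* and tRw*.
G4: fails — uR²x but no t with xRt and uRt.
G5: fails — tR²s but no w with sRw and tRw.

G1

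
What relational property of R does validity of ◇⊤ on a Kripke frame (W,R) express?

This schema is equivalent to the D axiom □A → ◇A.
It corresponds to seriality: ∀x ∃y Rxy.

Seriality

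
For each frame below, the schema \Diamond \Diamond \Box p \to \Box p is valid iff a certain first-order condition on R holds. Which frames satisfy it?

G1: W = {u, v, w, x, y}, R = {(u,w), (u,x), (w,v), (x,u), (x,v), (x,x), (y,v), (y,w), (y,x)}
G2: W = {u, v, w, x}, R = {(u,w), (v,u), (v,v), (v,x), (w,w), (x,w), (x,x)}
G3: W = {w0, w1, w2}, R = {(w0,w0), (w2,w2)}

Frame correspondent (Sahlqvist): \forall x \forall y \forall z ((x R^2 y \wedge xRz) \to \exists w (yRw \wedge z = w)) — i.e. a generalized confluence (Geach) condition.
G1: fails — uR²v, uRw but no t with vRt and w=t.
G2: fails — vR²u, vRu but no t with uRt and u=t.
G3: condition met.

G3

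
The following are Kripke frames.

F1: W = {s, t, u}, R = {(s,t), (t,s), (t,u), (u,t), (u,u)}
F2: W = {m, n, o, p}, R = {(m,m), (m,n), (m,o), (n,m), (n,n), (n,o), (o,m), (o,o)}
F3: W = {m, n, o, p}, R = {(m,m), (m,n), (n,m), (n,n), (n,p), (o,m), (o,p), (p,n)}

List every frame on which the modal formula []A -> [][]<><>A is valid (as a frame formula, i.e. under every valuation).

The schema corresponds to a generalized confluence (Geach) condition: forall x forall z (x R^2 z -> exists w (xRw & z R^2 w)).
F1: fails — sR²s but no w with sRw and sR²w.
F2: satisfies the condition.
F3: satisfies the condition.
Valid on: F2, F3.

F2, F3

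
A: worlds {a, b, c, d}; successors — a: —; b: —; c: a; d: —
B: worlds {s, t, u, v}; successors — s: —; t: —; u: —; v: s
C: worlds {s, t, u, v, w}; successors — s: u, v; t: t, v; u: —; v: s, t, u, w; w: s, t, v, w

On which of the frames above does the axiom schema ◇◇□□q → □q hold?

A, B

The schema corresponds to a generalized confluence (Geach) condition: ∀x ∀y ∀z ((xR²y ∧ xRz) → ∃w (yR²w ∧ z = w)).
A: condition met.
B: condition met.
C: fails — sR²s, sRv but no w* with sR²w* and v=w*.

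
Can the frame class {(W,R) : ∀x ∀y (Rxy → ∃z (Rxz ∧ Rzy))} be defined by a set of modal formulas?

Yes, by □□r → □r

The condition is density. A defining modal formula is □□r → □r.
Suppose □□r→□r is valid. Take Rxy and set V(r)={w : xR²w}. Then □□r at x, so □r at x, so r at y, i.e. ∃z(Rxz∧Rzy).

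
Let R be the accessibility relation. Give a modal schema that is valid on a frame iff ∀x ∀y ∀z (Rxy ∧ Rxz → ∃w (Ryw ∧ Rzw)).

A defining formula is ◇□p → □◇p (the .2 axiom).
Suppose ◇□p→□◇p is valid. Take Rxy, Rxz and set V(p)={w : Ryw}. Then □p at y so ◇□p at x, so □◇p at x, so ◇p at z, giving w with Rzw and Ryw.

◇□p → □◇p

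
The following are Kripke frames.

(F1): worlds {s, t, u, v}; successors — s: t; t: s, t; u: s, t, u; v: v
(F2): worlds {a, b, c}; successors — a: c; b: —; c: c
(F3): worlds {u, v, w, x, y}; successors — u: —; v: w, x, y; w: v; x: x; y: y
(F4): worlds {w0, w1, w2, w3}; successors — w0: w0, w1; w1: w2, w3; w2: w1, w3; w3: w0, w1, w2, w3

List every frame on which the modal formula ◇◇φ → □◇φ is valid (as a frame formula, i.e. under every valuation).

(F2)

This is the axiom for a generalized confluence (Geach) condition; its first-order frame correspondent is ∀x ∀y ∀z ((xR²y ∧ xRz) → ∃w (y = w ∧ zRw)).
(F1): fails — tR²s, tRs but no w with s=w and sRw.
(F2): holds.
(F3): fails — vR²v, vRx but no t with v=t and xRt.
(F4): fails — w0R²w0, w0Rw1 but no w with w0=w and w1Rw.
Valid on: (F2).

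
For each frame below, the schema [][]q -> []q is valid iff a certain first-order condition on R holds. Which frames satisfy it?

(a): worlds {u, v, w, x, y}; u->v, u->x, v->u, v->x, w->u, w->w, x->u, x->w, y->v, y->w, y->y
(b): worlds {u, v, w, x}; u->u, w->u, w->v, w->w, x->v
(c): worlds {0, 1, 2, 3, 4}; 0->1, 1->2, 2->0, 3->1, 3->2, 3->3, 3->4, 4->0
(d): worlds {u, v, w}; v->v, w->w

(d)

This is the axiom for density; its first-order frame correspondent is forall x forall y (Rxy -> exists z (Rxz & Rzy)).
(a): fails — Ruv but no z with Ruz and Rzv.
(b): fails — Rxv but no z with Rxz and Rzv.
(c): fails — R12 but no z with R1z and Rz2.
(d): satisfies the condition.
Valid on: (d).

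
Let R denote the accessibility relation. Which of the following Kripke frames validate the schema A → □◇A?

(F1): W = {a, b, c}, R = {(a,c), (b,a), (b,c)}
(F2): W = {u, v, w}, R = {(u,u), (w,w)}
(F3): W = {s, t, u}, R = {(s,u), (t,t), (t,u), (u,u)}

Frame correspondent (Sahlqvist): ∀x ∀y (Rxy → Ryx) — i.e. symmetry.
(F1): fails — Rac but not Rca.
(F2): ✓.
(F3): fails — Rsu but not Rus.
Valid on: (F2).

(F2)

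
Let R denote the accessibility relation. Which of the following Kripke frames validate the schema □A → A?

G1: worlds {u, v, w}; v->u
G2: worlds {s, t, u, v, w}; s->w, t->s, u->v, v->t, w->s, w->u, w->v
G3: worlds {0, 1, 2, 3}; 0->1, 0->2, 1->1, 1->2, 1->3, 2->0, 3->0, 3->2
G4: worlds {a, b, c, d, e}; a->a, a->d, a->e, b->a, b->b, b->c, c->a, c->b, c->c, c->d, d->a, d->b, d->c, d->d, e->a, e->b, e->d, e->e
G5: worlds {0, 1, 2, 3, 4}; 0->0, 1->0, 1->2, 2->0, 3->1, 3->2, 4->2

G4

Frame correspondent (Sahlqvist): ∀x Rxx — i.e. reflexivity.
G1: fails — world u does not see itself.
G2: fails — world s does not see itself.
G3: fails — world 0 does not see itself.
G4: satisfies the condition.
G5: fails — world 1 does not see itself.
Valid on: G4.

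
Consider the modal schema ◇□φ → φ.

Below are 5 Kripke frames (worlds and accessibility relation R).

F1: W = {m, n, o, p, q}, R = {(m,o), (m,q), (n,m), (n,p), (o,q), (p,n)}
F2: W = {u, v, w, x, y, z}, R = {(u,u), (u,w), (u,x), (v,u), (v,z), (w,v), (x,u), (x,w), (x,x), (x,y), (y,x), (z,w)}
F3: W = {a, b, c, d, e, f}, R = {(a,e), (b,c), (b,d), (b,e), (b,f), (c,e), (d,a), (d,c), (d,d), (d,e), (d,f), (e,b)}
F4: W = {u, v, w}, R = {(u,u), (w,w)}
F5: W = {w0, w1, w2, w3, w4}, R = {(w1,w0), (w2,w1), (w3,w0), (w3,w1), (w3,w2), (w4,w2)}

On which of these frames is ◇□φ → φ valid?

F4

The schema corresponds to symmetry: ∀x ∀y (Rxy → Ryx).
F1: fails — Rmo but not Rom.
F2: fails — Rxw but not Rwx.
F3: fails — Rbc but not Rcb.
F4: holds.
F5: fails — Rw1w0 but not Rw0w1.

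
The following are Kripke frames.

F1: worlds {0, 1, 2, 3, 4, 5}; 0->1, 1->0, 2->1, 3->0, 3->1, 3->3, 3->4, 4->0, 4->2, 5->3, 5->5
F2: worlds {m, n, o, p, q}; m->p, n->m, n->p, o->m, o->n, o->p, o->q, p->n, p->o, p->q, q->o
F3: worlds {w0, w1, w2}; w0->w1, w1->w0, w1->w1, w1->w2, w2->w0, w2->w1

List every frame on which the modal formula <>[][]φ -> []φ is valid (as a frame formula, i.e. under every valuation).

F3

This is the axiom for a generalized confluence (Geach) condition; its first-order frame correspondent is forall x forall y forall z ((xRy & xRz) -> exists w (y R^2 w & z = w)).
F1: fails — 3R0, 3R1 but no w with 0R²w and 1=w.
F2: fails — nRm, nRm but no w with mR²w and m=w.
F3: holds.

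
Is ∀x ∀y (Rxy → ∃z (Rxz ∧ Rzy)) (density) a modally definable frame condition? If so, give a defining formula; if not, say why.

This is a Sahlqvist condition; the C4 axiom □□p → □p defines it.

Yes — defined by □□p → □p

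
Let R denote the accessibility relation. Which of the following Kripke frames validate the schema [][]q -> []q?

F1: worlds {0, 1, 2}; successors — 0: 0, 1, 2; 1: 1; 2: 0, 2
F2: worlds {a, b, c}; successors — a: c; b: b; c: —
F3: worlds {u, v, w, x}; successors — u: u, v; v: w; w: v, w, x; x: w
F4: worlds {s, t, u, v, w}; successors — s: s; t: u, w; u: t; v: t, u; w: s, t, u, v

F1, F3

This is the axiom for density; its first-order frame correspondent is forall x forall y (Rxy -> exists z (Rxz & Rzy)).
F1: condition met.
F2: fails — Rac but no z with Raz and Rzc.
F3: condition met.
F4: fails — Rut but no z with Ruz and Rzt.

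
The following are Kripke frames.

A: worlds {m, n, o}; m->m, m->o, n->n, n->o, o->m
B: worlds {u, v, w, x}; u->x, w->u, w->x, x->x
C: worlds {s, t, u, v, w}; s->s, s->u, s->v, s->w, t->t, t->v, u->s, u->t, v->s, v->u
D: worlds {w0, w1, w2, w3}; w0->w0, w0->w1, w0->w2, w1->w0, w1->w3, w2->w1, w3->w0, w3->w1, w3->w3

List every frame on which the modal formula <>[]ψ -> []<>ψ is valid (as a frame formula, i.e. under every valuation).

The schema corresponds to convergence: forall x forall y forall z (Rxy & Rxz -> exists w (Ryw & Rzw)).
A: fails — Rnn and Rno but n and o have no common successor.
B: ✓.
C: fails — Rsv and Rsw but v and w have no common successor.
D: fails — Rw0w1 and Rw0w2 but w1 and w2 have no common successor.

B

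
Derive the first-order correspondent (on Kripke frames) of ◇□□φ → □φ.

∀x ∀y ∀z ((xRy ∧ xRz) → ∃w (yR²w ∧ z = w))

This is a Sahlqvist (Geach-type) schema ◇^1□^2φ → □^1◇^0φ.
Minimal-valuation argument: fix x; take any y with xR^1y and any z with xR^1z. Set V(φ) to the set of worlds R-reachable from y in exactly 2 steps. Then □^2φ holds at y, so the antecedent holds at x; validity forces ◇^0φ at z, giving a w with zR^0w and yR^2w.
First-order correspondent: ∀x ∀y ∀z ((xRy ∧ xRz) → ∃w (yR²w ∧ z = w)).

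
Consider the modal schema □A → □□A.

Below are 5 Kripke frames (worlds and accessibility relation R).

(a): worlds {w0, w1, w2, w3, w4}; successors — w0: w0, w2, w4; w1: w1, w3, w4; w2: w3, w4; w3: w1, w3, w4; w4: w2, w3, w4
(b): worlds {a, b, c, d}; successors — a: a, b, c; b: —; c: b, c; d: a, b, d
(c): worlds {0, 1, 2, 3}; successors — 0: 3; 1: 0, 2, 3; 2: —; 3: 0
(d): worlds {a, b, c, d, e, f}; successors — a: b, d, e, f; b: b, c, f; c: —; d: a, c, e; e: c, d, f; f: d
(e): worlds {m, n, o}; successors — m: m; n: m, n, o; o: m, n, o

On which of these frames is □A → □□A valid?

Frame correspondent (Sahlqvist): ∀x ∀y ∀z (Rxy ∧ Ryz → Rxz) — i.e. transitivity.
(a): fails — Rw0w4 and Rw4w3 but not Rw0w3.
(b): fails — Rda and Rac but not Rdc.
(c): fails — R03 and R30 but not R00.
(d): fails — Rbf and Rfd but not Rbd.
(e): condition met.
Valid on: (e).

(e)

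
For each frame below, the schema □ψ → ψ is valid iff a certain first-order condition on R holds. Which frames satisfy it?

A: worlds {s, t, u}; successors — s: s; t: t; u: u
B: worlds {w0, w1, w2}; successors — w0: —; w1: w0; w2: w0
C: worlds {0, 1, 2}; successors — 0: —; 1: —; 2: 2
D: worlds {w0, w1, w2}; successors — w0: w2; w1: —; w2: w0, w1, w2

A

This is the axiom for reflexivity; its first-order frame correspondent is ∀x Rxx.
A: satisfies the condition.
B: fails — world w0 does not see itself.
C: fails — world 0 does not see itself.
D: fails — world w0 does not see itself.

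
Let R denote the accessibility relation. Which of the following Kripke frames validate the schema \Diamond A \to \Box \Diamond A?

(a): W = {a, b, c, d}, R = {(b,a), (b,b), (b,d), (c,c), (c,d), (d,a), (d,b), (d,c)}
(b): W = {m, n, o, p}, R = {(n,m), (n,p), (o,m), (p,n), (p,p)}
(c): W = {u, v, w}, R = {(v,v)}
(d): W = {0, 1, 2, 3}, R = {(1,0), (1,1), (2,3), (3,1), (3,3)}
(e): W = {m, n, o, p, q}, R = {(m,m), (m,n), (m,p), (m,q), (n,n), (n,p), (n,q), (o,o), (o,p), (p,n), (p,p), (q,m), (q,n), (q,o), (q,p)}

The schema corresponds to the Euclidean property: \forall x \forall y \forall z (Rxy \wedge Rxz \to Ryz).
(a): fails — Rba and Rbb but not Rab.
(b): fails — Rnm and Rnm but not Rmm.
(c): condition met.
(d): fails — R10 and R10 but not R00.
(e): fails — Rmq and Rmq but not Rqq.

(c)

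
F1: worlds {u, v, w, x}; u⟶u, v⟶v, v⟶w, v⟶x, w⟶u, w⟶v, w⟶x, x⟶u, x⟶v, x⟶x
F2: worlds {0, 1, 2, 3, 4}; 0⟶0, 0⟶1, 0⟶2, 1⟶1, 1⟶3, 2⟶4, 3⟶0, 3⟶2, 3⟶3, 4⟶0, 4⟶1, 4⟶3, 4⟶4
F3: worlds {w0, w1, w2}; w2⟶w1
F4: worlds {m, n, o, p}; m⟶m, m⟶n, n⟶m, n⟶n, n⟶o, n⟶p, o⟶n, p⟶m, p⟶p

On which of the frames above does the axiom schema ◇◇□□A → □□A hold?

F3

This is the axiom for a generalized confluence (Geach) condition; its first-order frame correspondent is ∀x ∀y ∀z ((xR²y ∧ xR²z) → ∃w (yR²w ∧ z = w)).
F1: fails — vR²u, vR²v but no t with uR²t and v=t.
F2: fails — 0R²1, 0R²4 but no w with 1R²w and 4=w.
F3: satisfies the condition.
F4: fails — mR²p, mR²o but no w with pR²w and o=w.
Valid on: F3.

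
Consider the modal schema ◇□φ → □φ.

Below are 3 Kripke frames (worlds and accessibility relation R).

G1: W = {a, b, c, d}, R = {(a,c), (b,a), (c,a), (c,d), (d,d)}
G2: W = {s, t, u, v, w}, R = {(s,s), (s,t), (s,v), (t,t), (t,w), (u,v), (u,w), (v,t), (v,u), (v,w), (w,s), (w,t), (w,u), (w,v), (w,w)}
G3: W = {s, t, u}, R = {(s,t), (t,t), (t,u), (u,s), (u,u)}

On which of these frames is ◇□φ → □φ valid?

none

The schema corresponds to the Euclidean property: ∀x ∀y ∀z (Rxy ∧ Rxz → Ryz).
G1: fails — Rac and Rac but not Rcc.
G2: fails — Rsv and Rsv but not Rvv.
G3: fails — Rtu and Rtt but not Rut.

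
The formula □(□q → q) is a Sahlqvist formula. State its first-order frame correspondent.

shift-reflexivity: ∀x ∀y (Rxy → Ryy)

Suppose □(□q→q) is valid. Take Rxy and set V(q)={w : Ryw}. Then at y, □q holds; since □(□q→q) at x, □q→q at y, so q at y, i.e. Ryy.
Conversely, on a frame with shift-reflexivity the schema holds at every world under every valuation.
So the correspondent is shift-reflexivity.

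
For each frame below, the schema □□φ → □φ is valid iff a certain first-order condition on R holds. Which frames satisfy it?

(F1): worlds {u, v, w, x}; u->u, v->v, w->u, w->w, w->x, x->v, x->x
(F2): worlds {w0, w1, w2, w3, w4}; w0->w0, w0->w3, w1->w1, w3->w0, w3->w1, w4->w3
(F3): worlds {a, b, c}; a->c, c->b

(F1)

The schema corresponds to density: ∀x ∀y (Rxy → ∃z (Rxz ∧ Rzy)).
(F1): ✓.
(F2): fails — Rw4w3 but no z with Rw4z and Rzw3.
(F3): fails — Rac but no z with Raz and Rzc.
Valid on: (F1).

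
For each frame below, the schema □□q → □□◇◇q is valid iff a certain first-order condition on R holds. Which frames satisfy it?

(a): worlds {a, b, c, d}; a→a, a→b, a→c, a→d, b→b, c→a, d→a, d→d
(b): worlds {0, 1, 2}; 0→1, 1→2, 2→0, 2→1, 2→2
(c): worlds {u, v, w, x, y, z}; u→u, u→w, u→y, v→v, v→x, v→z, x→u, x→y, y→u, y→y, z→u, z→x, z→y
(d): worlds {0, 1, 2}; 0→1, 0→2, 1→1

Frame correspondent (Sahlqvist): ∀x ∀z (xR²z → ∃w (xR²w ∧ zR²w)) — i.e. a generalized confluence (Geach) condition.
(a): holds.
(b): holds.
(c): fails — uR²w but no t with uR²t and wR²t.
(d): holds.
Valid on: (a), (b), (d).

(a), (b), (d)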